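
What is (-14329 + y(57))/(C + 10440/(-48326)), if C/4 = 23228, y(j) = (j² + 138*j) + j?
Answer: -76282591/2245027436 ≈ -0.033978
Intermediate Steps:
y(j) = j² + 139*j
C = 92912 (C = 4*23228 = 92912)
(-14329 + y(57))/(C + 10440/(-48326)) = (-14329 + 57*(139 + 57))/(92912 + 10440/(-48326)) = (-14329 + 57*196)/(92912 + 10440*(-1/48326)) = (-14329 + 11172)/(92912 - 5220/24163) = -3157/2245027436/24163 = -3157*24163/2245027436 = -76282591/2245027436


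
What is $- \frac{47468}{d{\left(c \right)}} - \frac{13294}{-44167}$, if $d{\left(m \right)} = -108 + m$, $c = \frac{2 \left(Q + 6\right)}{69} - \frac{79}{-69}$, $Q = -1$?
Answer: $\frac{144757705486}{325201621} \approx 445.13$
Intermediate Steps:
$c = \frac{89}{69}$ ($c = \frac{2 \left(-1 + 6\right)}{69} - \frac{79}{-69} = 2 \cdot 5 \cdot \frac{1}{69} - - \frac{79}{69} = 10 \cdot \frac{1}{69} + \frac{79}{69} = \frac{10}{69} + \frac{79}{69} = \frac{89}{69} \approx 1.2899$)
$- \frac{47468}{d{\left(c \right)}} - \frac{13294}{-44167} = - \frac{47468}{-108 + \frac{89}{69}} - \frac{13294}{-44167} = - \frac{47468}{- \frac{7363}{69}} - - \frac{13294}{44167} = \left(-47468\right) \left(- \frac{69}{7363}\right) + \frac{13294}{44167} = \frac{3275292}{7363} + \frac{13294}{44167} = \frac{144757705486}{325201621}$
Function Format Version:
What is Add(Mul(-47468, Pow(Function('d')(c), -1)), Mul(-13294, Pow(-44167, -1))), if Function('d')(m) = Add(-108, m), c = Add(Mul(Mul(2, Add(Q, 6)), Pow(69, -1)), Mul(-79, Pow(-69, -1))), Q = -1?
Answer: Rational(144757705486, 325201621) ≈ 445.13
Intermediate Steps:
c = Rational(89, 69) (c = Add(Mul(Mul(2, Add(-1, 6)), Pow(69, -1)), Mul(-79, Pow(-69, -1))) = Add(Mul(Mul(2, 5), Rational(1, 69)), Mul(-79, Rational(-1, 69))) = Add(Mul(10, Rational(1, 69)), Rational(79, 69)) = Add(Rational(10, 69), Rational(79, 69)) = Rational(89, 69) ≈ 1.2899)
Add(Mul(-47468, Pow(Function('d')(c), -1)), Mul(-13294, Pow(-44167, -1))) = Add(Mul(-47468, Pow(Add(-108, Rational(89, 69)), -1)), Mul(-13294, Pow(-44167, -1))) = Add(Mul(-47468, Pow(Rational(-7363, 69), -1)), Mul(-13294, Rational(-1, 44167))) = Add(Mul(-47468, Rational(-69, 7363)), Rational(13294, 44167)) = Add(Rational(3275292, 7363), Rational(13294, 44167)) = Rational(144757705486, 325201621)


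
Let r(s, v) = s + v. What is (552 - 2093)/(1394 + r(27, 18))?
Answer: -1541/1439 ≈ -1.0709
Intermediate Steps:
(552 - 2093)/(1394 + r(27, 18)) = (552 - 2093)/(1394 + (27 + 18)) = -1541/(1394 + 45) = -1541/1439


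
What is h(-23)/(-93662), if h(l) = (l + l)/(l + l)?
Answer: -1/93662 ≈ -1.0677e-5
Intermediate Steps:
h(l) = 1 (h(l) = (2*l)/((2*l)) = (2*l)*(1/(2*l)) = 1)
h(-23)/(-93662) = 1/(-93662) = 1*(-1/93662) = -1/93662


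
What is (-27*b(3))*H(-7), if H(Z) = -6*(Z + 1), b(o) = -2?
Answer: 1944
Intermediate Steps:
H(Z) = -6 - 6*Z (H(Z) = -6*(1 + Z) = -6 - 6*Z)
(-27*b(3))*H(-7) = (-27*(-2))*(-6 - 6*(-7)) = 54*(-6 + 42) = 54*36 = 1944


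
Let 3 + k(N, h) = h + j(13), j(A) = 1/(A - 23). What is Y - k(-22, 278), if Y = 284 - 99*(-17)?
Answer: 16921/10 ≈ 1692.1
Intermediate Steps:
j(A) = 1/(-23 + A)
k(N, h) = -31/10 + h (k(N, h) = -3 + (h + 1/(-23 + 13)) = -3 + (h + 1/(-10)) = -3 + (h - ⅒) = -3 + (-⅒ + h) = -31/10 + h)
Y = 1967 (Y = 284 + 1683 = 1967)
Y - k(-22, 278) = 1967 - (-31/10 + 278) = 1967 - 1*2749/10 = 1967 - 2749/10 = 16921/10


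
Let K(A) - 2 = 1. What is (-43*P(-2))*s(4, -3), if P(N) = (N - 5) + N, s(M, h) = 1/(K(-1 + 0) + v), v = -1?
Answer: 387/2 ≈ 193.50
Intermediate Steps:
K(A) = 3 (K(A) = 2 + 1 = 3)
s(M, h) = ½ (s(M, h) = 1/(3 - 1) = 1/2 = ½)
P(N) = -5 + 2*N (P(N) = (-5 + N) + N = -5 + 2*N)
(-43*P(-2))*s(4, -3) = -43*(-5 + 2*(-2))*(½) = -43*(-5 - 4)*(½) = -43*(-9)*(½) = 387*(½) = 387/2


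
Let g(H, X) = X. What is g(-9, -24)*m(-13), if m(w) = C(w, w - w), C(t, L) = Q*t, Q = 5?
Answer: 1560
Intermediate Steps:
C(t, L) = 5*t
m(w) = 5*w
g(-9, -24)*m(-13) = -120*(-13) = -24*(-65) = 1560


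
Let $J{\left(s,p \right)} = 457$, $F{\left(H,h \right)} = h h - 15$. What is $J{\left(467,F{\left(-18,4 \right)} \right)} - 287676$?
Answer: $-287219$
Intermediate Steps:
$F{\left(H,h \right)} = -15 + h^{2}$ ($F{\left(H,h \right)} = h^{2} - 15 = -15 + h^{2}$)
$J{\left(467,F{\left(-18,4 \right)} \right)} - 287676 = 457 - 287676 = -287219$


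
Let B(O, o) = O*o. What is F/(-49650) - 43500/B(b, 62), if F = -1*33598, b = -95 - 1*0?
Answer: 117883361/14621925 ≈ 8.0621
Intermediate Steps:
b = -95 (b = -95 + 0 = -95)
F = -33598
F/(-49650) - 43500/B(b, 62) = -33598/(-49650) - 43500/((-95*62)) = -33598*(-1/49650) - 43500/(-5890) = 16799/24825 - 43500*(-1/5890) = 16799/24825 + 4350/589 = 117883361/14621925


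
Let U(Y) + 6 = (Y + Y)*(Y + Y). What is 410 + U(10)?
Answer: 804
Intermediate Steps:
U(Y) = -6 + 4*Y² (U(Y) = -6 + (Y + Y)*(Y + Y) = -6 + (2*Y)*(2*Y) = -6 + 4*Y²)
410 + U(10) = 410 + (-6 + 4*10²) = 410 + (-6 + 4*100) = 410 + (-6 + 400) = 410 + 394 = 804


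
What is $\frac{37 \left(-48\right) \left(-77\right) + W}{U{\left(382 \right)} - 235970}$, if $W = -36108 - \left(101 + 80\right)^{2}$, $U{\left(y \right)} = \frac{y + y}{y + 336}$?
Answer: $- \frac{24369997}{84712848} \approx -0.28768$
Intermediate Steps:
$U{\left(y \right)} = \frac{2 y}{336 + y}$
$W = -68869$ ($W = -36108 - 181^{2} = -36108 - 32761 = -68869$)
$\frac{37 \left(-48\right) \left(-77\right) + W}{U{\left(382 \right)} - 235970} = \frac{37 \left(-48\right) \left(-77\right) - 68869}{2 \cdot 382 \frac{1}{336 + 382} - 235970} = \frac{\left(-1776\right) \left(-77\right) - 68869}{2 \cdot 382 \cdot \frac{1}{718} - 235970} = \frac{136752 - 68869}{2 \cdot 382 \cdot \frac{1}{718} - 235970} = \frac{67883}{\frac{382}{359} - 235970} = \frac{67883}{- \frac{84712848}{359}} = 67883 \left(- \frac{359}{84712848}\right) = - \frac{24369997}{84712848}$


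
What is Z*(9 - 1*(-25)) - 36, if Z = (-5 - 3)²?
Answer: 2140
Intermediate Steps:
Z = 64 (Z = (-8)² = 64)
Z*(9 - 1*(-25)) - 36 = 64*(9 - 1*(-25)) - 36 = 64*(9 + 25) - 36 = 64*34 - 36 = 2176 - 36 = 2140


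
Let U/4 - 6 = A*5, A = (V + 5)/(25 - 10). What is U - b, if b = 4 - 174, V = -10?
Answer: 562/3 ≈ 187.33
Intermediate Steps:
A = -1/3 (A = (-10 + 5)/(25 - 10) = -5/15 = -5*1/15 = -1/3 ≈ -0.33333)
b = -170
U = 52/3 (U = 24 + 4*(-1/3*5) = 24 + 4*(-5/3) = 24 - 20/3 = 52/3 ≈ 17.333)
U - b = 52/3 - 1*(-170) = 52/3 + 170 = 562/3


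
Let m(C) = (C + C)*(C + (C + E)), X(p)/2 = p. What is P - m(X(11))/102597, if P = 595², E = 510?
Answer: 3301988959/9327 ≈ 3.5403e+5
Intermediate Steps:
X(p) = 2*p
m(C) = 2*C*(510 + 2*C) (m(C) = (C + C)*(C + (C + 510)) = (2*C)*(C + (510 + C)) = (2*C)*(510 + 2*C) = 2*C*(510 + 2*C))
P = 354025
P - m(X(11))/102597 = 354025 - 4*(2*11)*(255 + 2*11)/102597 = 354025 - 4*22*(255 + 22)/102597 = 354025 - 4*22*277/102597 = 354025 - 24376/102597 = 354025 - 1*2216/9327 = 354025 - 2216/9327 = 3301988959/9327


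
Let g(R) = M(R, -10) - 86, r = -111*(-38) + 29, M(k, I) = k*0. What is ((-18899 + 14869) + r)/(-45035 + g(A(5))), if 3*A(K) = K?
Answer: -217/45121 ≈ -0.0048093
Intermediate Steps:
A(K) = K/3
M(k, I) = 0
r = 4247 (r = 4218 + 29 = 4247)
g(R) = -86 (g(R) = 0 - 86 = -86)
((-18899 + 14869) + r)/(-45035 + g(A(5))) = ((-18899 + 14869) + 4247)/(-45035 - 86) = (-4030 + 4247)/(-45121) = 217*(-1/45121) = -217/45121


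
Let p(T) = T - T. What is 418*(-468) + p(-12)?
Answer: -195624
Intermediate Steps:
p(T) = 0
418*(-468) + p(-12) = 418*(-468) + 0 = -195624 + 0 = -195624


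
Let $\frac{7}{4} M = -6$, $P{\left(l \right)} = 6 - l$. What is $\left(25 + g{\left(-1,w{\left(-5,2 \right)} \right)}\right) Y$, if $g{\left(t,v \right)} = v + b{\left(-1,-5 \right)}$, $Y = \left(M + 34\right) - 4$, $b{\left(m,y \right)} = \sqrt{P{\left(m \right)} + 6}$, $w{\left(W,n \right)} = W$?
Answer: $\frac{3720}{7} + \frac{186 \sqrt{13}}{7} \approx 627.23$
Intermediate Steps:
$M = - \frac{24}{7}$ ($M = \frac{4}{7} \left(-6\right) = - \frac{24}{7} \approx -3.4286$)
$b{\left(m,y \right)} = \sqrt{12 - m}$ ($b{\left(m,y \right)} = \sqrt{\left(6 - m\right) + 6} = \sqrt{12 - m}$)
$Y = \frac{186}{7}$ ($Y = \left(- \frac{24}{7} + 34\right) - 4 = \frac{214}{7} - 4 = \frac{186}{7} \approx 26.571$)
$g{\left(t,v \right)} = v + \sqrt{13}$ ($g{\left(t,v \right)} = v + \sqrt{12 - -1} = v + \sqrt{12 + 1} = v + \sqrt{13}$)
$\left(25 + g{\left(-1,w{\left(-5,2 \right)} \right)}\right) Y = \left(25 - \left(5 - \sqrt{13}\right)\right) \frac{186}{7} = \left(20 + \sqrt{13}\right) \frac{186}{7} = \frac{3720}{7} + \frac{186 \sqrt{13}}{7}$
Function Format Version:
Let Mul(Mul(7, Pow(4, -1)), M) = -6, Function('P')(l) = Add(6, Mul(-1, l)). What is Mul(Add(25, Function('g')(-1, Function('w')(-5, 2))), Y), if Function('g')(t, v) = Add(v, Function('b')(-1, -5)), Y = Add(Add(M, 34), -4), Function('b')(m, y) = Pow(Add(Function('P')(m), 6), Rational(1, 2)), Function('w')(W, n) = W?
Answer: Add(Rational(3720, 7), Mul(Rational(186, 7), Pow(13, Rational(1, 2)))) ≈ 627.23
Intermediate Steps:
M = Rational(-24, 7) (M = Mul(Rational(4, 7), -6) = Rational(-24, 7) ≈ -3.4286)
Function('b')(m, y) = Pow(Add(12, Mul(-1, m)), Rational(1, 2)) (Function('b')(m, y) = Pow(Add(Add(6, Mul(-1, m)), 6), Rational(1, 2)) = Pow(Add(12, Mul(-1, m)), Rational(1, 2)))
Y = Rational(186, 7) (Y = Add(Add(Rational(-24, 7), 34), -4) = Add(Rational(214, 7), -4) = Rational(186, 7) ≈ 26.571)
Function('g')(t, v) = Add(v, Pow(13, Rational(1, 2))) (Function('g')(t, v) = Add(v, Pow(Add(12, Mul(-1, -1)), Rational(1, 2))) = Add(v, Pow(Add(12, 1), Rational(1, 2))) = Add(v, Pow(13, Rational(1, 2))))
Mul(Add(25, Function('g')(-1, Function('w')(-5, 2))), Y) = Mul(Add(25, Add(-5, Pow(13, Rational(1, 2)))), Rational(186, 7)) = Mul(Add(20, Pow(13, Rational(1, 2))), Rational(186, 7)) = Add(Rational(3720, 7), Mul(Rational(186, 7), Pow(13, Rational(1, 2))))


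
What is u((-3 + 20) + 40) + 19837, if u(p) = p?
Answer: 19894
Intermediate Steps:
u((-3 + 20) + 40) + 19837 = ((-3 + 20) + 40) + 19837 = (17 + 40) + 19837 = 57 + 19837 = 19894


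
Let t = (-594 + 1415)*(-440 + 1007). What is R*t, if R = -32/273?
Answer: -709344/13 ≈ -54565.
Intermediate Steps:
R = -32/273 (R = -32*1/273 = -32/273 ≈ -0.11722)
t = 465507 (t = 821*567 = 465507)
R*t = -32/273*465507 = -709344/13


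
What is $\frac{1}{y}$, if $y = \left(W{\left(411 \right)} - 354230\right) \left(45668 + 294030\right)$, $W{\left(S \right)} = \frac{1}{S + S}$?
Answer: $- \frac{411}{49456132294091} \approx -8.3104 \cdot 10^{-12}$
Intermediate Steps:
$W{\left(S \right)} = \frac{1}{2 S}$
$y = - \frac{49456132294091}{411}$ ($y = \left(\frac{1}{2 \cdot 411} - 354230\right) \left(45668 + 294030\right) = \left(\frac{1}{2} \cdot \frac{1}{411} - 354230\right) 339698 = \left(\frac{1}{822} - 354230\right) 339698 = \left(- \frac{291177059}{822}\right) 339698 = - \frac{49456132294091}{411} \approx -1.2033 \cdot 10^{11}$)
$\frac{1}{y} = \frac{1}{- \frac{49456132294091}{411}} = - \frac{411}{49456132294091}$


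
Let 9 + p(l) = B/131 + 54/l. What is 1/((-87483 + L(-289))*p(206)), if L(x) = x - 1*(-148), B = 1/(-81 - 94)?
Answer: 2361275/1807911205272 ≈ 1.3061e-6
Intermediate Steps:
B = -1/175 (B = 1/(-175) = -1/175 ≈ -0.0057143)
p(l) = -206326/22925 + 54/l (p(l) = -9 + (-1/175/131 + 54/l) = -9 + (-1/175*1/131 + 54/l) = -9 + (-1/22925 + 54/l) = -206326/22925 + 54/l)
L(x) = 148 + x (L(x) = x + 148 = 148 + x)
1/((-87483 + L(-289))*p(206)) = 1/((-87483 + (148 - 289))*(-206326/22925 + 54/206)) = 1/((-87483 - 141)*(-206326/22925 + 54*(1/206))) = 1/((-87624)*(-206326/22925 + 27/103)) = -1/(87624*(-20632603/2361275)) = -1/87624*(-2361275/20632603) = 2361275/1807911205272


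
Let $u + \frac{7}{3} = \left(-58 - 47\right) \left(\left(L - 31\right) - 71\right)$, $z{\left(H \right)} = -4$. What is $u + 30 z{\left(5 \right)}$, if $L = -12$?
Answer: $\frac{35543}{3} \approx 11848.0$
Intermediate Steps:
$u = \frac{35903}{3}$ ($u = - \frac{7}{3} + \left(-58 - 47\right) \left(\left(-12 - 31\right) - 71\right) = - \frac{7}{3} - 105 \left(\left(-12 - 31\right) - 71\right) = - \frac{7}{3} - 105 \left(-43 - 71\right) = - \frac{7}{3} - -11970 = - \frac{7}{3} + 11970 = \frac{35903}{3} \approx 11968.0$)
$u + 30 z{\left(5 \right)} = \frac{35903}{3} + 30 \left(-4\right) = \frac{35903}{3} - 120 = \frac{35543}{3}$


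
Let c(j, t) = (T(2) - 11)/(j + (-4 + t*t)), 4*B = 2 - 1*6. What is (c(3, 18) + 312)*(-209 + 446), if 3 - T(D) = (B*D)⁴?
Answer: 23878224/323 ≈ 73926.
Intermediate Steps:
B = -1 (B = (2 - 1*6)/4 = (2 - 6)/4 = (¼)*(-4) = -1)
T(D) = 3 - D⁴ (T(D) = 3 - (-D)⁴ = 3 - D⁴)
c(j, t) = -24/(-4 + j + t²) (c(j, t) = ((3 - 1*2⁴) - 11)/(j + (-4 + t*t)) = ((3 - 1*16) - 11)/(j + (-4 + t²)) = ((3 - 16) - 11)/(-4 + j + t²) = (-13 - 11)/(-4 + j + t²) = -24/(-4 + j + t²))
(c(3, 18) + 312)*(-209 + 446) = (-24/(-4 + 3 + 18²) + 312)*(-209 + 446) = (-24/(-4 + 3 + 324) + 312)*237 = (-24/323 + 312)*237 = (100752/323)*237 = 23878224/323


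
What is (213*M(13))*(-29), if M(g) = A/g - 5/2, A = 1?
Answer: 389151/26 ≈ 14967.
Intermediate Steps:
M(g) = -5/2 + 1/g (M(g) = 1/g - 5/2 = -5/2 + 1/g)
(213*M(13))*(-29) = (213*(-5/2 + 1/13))*(-29) = (213*(-63/26))*(-29) = -13419/26*(-29) = 389151/26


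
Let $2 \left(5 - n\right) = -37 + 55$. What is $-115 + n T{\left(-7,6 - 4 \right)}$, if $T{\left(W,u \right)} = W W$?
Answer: $-311$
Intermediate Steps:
$T{\left(W,u \right)} = W^{2}$
$n = -4$ ($n = 5 - \frac{-37 + 55}{2} = 5 - 9 = -4$)
$-115 + n T{\left(-7,6 - 4 \right)} = -115 - 4 \left(-7\right)^{2} = -115 - 196 = -311$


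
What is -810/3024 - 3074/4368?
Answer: -1061/1092 ≈ -0.97161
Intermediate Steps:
-810/3024 - 3074/4368 = -810*1/3024 - 3074*1/4368 = -15/56 - 1537/2184 = -1061/1092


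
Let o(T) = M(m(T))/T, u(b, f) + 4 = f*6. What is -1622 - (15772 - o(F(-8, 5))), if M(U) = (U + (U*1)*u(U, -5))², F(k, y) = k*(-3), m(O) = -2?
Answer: -34425/2 ≈ -17213.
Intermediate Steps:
u(b, f) = -4 + 6*f (u(b, f) = -4 + f*6 = -4 + 6*f)
F(k, y) = -3*k
M(U) = 1089*U² (M(U) = (U + (U*1)*(-4 + 6*(-5)))² = (U + U*(-4 - 30))² = (U + U*(-34))² = (U - 34*U)² = (-33*U)² = 1089*U²)
o(T) = 4356/T (o(T) = (1089*(-2)²)/T = (1089*4)/T = 4356/T)
-1622 - (15772 - o(F(-8, 5))) = -1622 - (15772 - 4356/((-3*(-8)))) = -1622 - (15772 - 4356/24) = -1622 - (15772 - 1*363/2) = -1622 - (15772 - 363/2) = -1622 - 1*31181/2 = -1622 - 31181/2 = -34425/2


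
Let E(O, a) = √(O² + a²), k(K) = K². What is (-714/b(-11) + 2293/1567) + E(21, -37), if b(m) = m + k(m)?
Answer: -433304/86185 + √1810 ≈ 37.516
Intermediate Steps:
b(m) = m + m²
(-714/b(-11) + 2293/1567) + E(21, -37) = (-714*(-1/(11*(1 - 11))) + 2293/1567) + √(21² + (-37)²) = (-714/((-11*(-10))) + 2293*(1/1567)) + √(441 + 1369) = (-714/110 + 2293/1567) + √1810 = (-714*1/110 + 2293/1567) + √1810 = (-357/55 + 2293/1567) + √1810 = -433304/86185 + √1810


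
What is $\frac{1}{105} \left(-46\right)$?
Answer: $- \frac{46}{105} \approx -0.4381$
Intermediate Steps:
$\frac{1}{105} \left(-46\right) = - \frac{46}{105}$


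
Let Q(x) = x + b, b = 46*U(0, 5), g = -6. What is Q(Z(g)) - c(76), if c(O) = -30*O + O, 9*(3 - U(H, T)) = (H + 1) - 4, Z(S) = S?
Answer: 7054/3 ≈ 2351.3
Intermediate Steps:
U(H, T) = 10/3 - H/9 (U(H, T) = 3 - ((H + 1) - 4)/9 = 3 - ((1 + H) - 4)/9 = 3 - (-3 + H)/9 = 3 + (1/3 - H/9) = 10/3 - H/9)
c(O) = -29*O
b = 460/3 (b = 46*(10/3 - 1/9*0) = 46*(10/3 + 0) = 46*(10/3) = 460/3 ≈ 153.33)
Q(x) = 460/3 + x (Q(x) = x + 460/3 = 460/3 + x)
Q(Z(g)) - c(76) = (460/3 - 6) - (-29)*76 = 442/3 - 1*(-2204) = 442/3 + 2204 = 7054/3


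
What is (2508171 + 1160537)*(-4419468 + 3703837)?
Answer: -2625441174748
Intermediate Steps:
(2508171 + 1160537)*(-4419468 + 3703837) = 3668708*(-715631) = -2625441174748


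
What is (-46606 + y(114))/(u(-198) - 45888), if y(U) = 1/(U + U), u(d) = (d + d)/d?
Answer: 10626167/10462008 ≈ 1.0157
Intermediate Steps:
u(d) = 2 (u(d) = (2*d)/d = 2)
y(U) = 1/(2*U)
(-46606 + y(114))/(u(-198) - 45888) = (-46606 + (½)/114)/(2 - 45888) = (-46606 + (½)*(1/114))/(-45886) = (-46606 + 1/228)*(-1/45886) = -10626167/228*(-1/45886) = 10626167/10462008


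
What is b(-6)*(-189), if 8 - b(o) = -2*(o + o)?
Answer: 3024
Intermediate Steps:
b(o) = 8 + 4*o (b(o) = 8 - (-2)*(o + o) = 8 - (-2)*2*o = 8 - (-4)*o = 8 + 4*o)
b(-6)*(-189) = (8 + 4*(-6))*(-189) = (8 - 24)*(-189) = -16*(-189) = 3024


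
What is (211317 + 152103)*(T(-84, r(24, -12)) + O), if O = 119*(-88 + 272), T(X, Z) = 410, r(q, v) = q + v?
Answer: 8106446520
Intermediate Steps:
O = 21896 (O = 119*184 = 21896)
(211317 + 152103)*(T(-84, r(24, -12)) + O) = (211317 + 152103)*(410 + 21896) = 363420*22306 = 8106446520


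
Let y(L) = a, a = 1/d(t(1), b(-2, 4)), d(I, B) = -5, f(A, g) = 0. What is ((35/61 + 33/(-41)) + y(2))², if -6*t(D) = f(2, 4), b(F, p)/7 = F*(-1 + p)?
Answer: 29062881/156375025 ≈ 0.18585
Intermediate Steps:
b(F, p) = 7*F*(-1 + p) (b(F, p) = 7*(F*(-1 + p)) = 7*F*(-1 + p))
t(D) = 0 (t(D) = -⅙*0 = 0)
a = -⅕ (a = 1/(-5) = -⅕ ≈ -0.20000)
y(L) = -⅕
((35/61 + 33/(-41)) + y(2))² = ((35/61 + 33/(-41)) - ⅕)² = ((35*(1/61) + 33*(-1/41)) - ⅕)² = ((35/61 - 33/41) - ⅕)² = (-578/2501 - ⅕)² = (-5391/12505)² = 29062881/156375025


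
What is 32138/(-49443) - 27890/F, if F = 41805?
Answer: -181499624/137797641 ≈ -1.3171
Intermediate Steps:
32138/(-49443) - 27890/F = 32138/(-49443) - 27890/41805 = 32138*(-1/49443) - 27890*1/41805 = -32138/49443 - 5578/8361 = -181499624/137797641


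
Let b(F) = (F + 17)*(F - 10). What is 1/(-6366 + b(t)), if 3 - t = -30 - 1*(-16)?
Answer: -1/6128 ≈ -0.00016319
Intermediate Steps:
t = 17 (t = 3 - (-30 - 1*(-16)) = 3 - (-30 + 16) = 3 - 1*(-14) = 3 + 14 = 17)
b(F) = (-10 + F)*(17 + F) (b(F) = (17 + F)*(-10 + F) = (-10 + F)*(17 + F))
1/(-6366 + b(t)) = 1/(-6366 + (-170 + 17**2 + 7*17)) = 1/(-6366 + (-170 + 289 + 119)) = 1/(-6366 + 238) = 1/(-6128) = -1/6128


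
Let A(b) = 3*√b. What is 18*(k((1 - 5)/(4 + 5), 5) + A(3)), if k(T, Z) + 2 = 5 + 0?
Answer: 54 + 54*√3 ≈ 147.53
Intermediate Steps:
k(T, Z) = 3 (k(T, Z) = -2 + (5 + 0) = -2 + 5 = 3)
18*(k((1 - 5)/(4 + 5), 5) + A(3)) = 18*(3 + 3*√3) = 54 + 54*√3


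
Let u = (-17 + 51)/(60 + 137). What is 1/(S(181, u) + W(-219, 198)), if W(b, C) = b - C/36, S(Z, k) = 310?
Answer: 2/171 ≈ 0.011696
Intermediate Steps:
u = 34/197 ≈ 0.17259
W(b, C) = b - C/36
1/(S(181, u) + W(-219, 198)) = 1/(310 + (-219 - 1/36*198)) = 1/(310 + (-219 - 11/2)) = 1/(310 - 449/2) = 1/(171/2) = 2/171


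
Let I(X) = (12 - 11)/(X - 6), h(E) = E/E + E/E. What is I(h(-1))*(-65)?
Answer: 65/4 ≈ 16.250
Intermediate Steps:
h(E) = 2 (h(E) = 1 + 1 = 2)
I(X) = 1/(-6 + X)
I(h(-1))*(-65) = -65/(-6 + 2) = -65/(-4) = -¼*(-65) = 65/4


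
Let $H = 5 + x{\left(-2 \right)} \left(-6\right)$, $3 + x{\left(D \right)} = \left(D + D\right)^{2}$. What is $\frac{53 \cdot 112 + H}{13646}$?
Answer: $\frac{5863}{13646} \approx 0.42965$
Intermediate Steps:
$x{\left(D \right)} = -3 + 4 D^{2}$ ($x{\left(D \right)} = -3 + \left(D + D\right)^{2} = -3 + \left(2 D\right)^{2} = -3 + 4 D^{2}$)
$H = -73$ ($H = 5 + \left(-3 + 4 \left(-2\right)^{2}\right) \left(-6\right) = 5 + \left(-3 + 4 \cdot 4\right) \left(-6\right) = 5 + \left(-3 + 16\right) \left(-6\right) = 5 + 13 \left(-6\right) = 5 - 78 = -73$)
$\frac{53 \cdot 112 + H}{13646} = \frac{53 \cdot 112 - 73}{13646} = \left(5936 - 73\right) \frac{1}{13646} = 5863 \cdot \frac{1}{13646} = \frac{5863}{13646}$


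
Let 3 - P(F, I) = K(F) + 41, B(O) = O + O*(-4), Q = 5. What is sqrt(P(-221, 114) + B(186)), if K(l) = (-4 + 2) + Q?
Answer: I*sqrt(599) ≈ 24.474*I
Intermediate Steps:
B(O) = -3*O (B(O) = O - 4*O = -3*O)
K(l) = 3 (K(l) = (-4 + 2) + 5 = -2 + 5 = 3)
P(F, I) = -41 (P(F, I) = 3 - (3 + 41) = 3 - 1*44 = 3 - 44 = -41)
sqrt(P(-221, 114) + B(186)) = sqrt(-41 - 3*186) = sqrt(-41 - 558) = sqrt(-599) = I*sqrt(599)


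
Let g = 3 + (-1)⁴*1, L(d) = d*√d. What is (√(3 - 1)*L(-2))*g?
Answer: -16*I ≈ -16.0*I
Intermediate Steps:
L(d) = d^(3/2)
g = 4 (g = 3 + 1*1 = 3 + 1 = 4)
(√(3 - 1)*L(-2))*g = (√(3 - 1)*(-2)^(3/2))*4 = (√2*(-2*I*√2))*4 = -4*I*4 = -16*I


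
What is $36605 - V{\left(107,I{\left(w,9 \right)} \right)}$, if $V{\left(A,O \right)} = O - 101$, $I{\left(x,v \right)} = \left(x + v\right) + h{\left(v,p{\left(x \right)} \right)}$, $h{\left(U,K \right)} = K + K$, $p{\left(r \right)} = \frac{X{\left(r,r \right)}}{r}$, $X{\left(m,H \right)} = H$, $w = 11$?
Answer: $36684$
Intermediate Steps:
$p{\left(r \right)} = 1$ ($p{\left(r \right)} = \frac{r}{r} = 1$)
$h{\left(U,K \right)} = 2 K$
$I{\left(x,v \right)} = 2 + v + x$ ($I{\left(x,v \right)} = \left(x + v\right) + 2 \cdot 1 = \left(v + x\right) + 2 = 2 + v + x$)
$V{\left(A,O \right)} = -101 + O$ ($V{\left(A,O \right)} = O - 101 = -101 + O$)
$36605 - V{\left(107,I{\left(w,9 \right)} \right)} = 36605 - \left(-101 + \left(2 + 9 + 11\right)\right) = 36605 - \left(-101 + 22\right) = 36605 - -79 = 36605 + 79 = 36684$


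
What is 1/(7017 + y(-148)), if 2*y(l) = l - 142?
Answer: 1/6872 ≈ 0.00014552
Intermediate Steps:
y(l) = -71 + l/2 (y(l) = (l - 142)/2 = (-142 + l)/2 = -71 + l/2)
1/(7017 + y(-148)) = 1/(7017 + (-71 + (½)*(-148))) = 1/(7017 + (-71 - 74)) = 1/(7017 - 145) = 1/6872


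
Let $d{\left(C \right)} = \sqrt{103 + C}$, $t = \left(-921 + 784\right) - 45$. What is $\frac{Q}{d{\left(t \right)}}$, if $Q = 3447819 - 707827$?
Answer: $- \frac{2739992 i \sqrt{79}}{79} \approx - 3.0827 \cdot 10^{5} i$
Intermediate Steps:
$Q = 2739992$
$t = -182$ ($t = -137 - 45 = -182$)
$\frac{Q}{d{\left(t \right)}} = \frac{2739992}{\sqrt{103 - 182}} = \frac{2739992}{\sqrt{-79}} = \frac{2739992}{i \sqrt{79}} = 2739992 \left(- \frac{i \sqrt{79}}{79}\right) = - \frac{2739992 i \sqrt{79}}{79}$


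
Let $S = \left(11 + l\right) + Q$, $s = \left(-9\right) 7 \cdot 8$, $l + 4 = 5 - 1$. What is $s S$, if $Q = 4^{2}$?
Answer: $-13608$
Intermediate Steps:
$Q = 16$
$l = 0$ ($l = -4 + \left(5 - 1\right) = -4 + 4 = 0$)
$s = -504$ ($s = \left(-63\right) 8 = -504$)
$S = 27$ ($S = \left(11 + 0\right) + 16 = 11 + 16 = 27$)
$s S = \left(-504\right) 27 = -13608$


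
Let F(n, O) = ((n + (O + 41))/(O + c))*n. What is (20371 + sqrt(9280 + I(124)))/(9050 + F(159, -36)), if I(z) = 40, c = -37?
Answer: 1487083/634574 + 73*sqrt(2330)/317287 ≈ 2.3545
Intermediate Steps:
F(n, O) = n*(41 + O + n)/(-37 + O) (F(n, O) = ((n + (O + 41))/(O - 37))*n = ((n + (41 + O))/(-37 + O))*n = ((41 + O + n)/(-37 + O))*n = n*(41 + O + n)/(-37 + O))
(20371 + sqrt(9280 + I(124)))/(9050 + F(159, -36)) = (20371 + sqrt(9280 + 40))/(9050 + 159*(41 - 36 + 159)/(-37 - 36)) = (20371 + sqrt(9320))/(9050 + 159*164/(-73)) = (20371 + 2*sqrt(2330))/(9050 + 159*(-1/73)*164) = (20371 + 2*sqrt(2330))/(9050 - 26076/73) = (20371 + 2*sqrt(2330))/(634574/73) = (20371 + 2*sqrt(2330))*(73/634574) = 1487083/634574 + 73*sqrt(2330)/317287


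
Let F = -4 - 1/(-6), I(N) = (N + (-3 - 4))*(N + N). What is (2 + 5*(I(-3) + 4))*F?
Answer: -3703/3 ≈ -1234.3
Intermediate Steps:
I(N) = 2*N*(-7 + N) (I(N) = (N - 7)*(2*N) = (-7 + N)*(2*N) = 2*N*(-7 + N))
F = -23/6 (F = -4 - 1*(-⅙) = -4 + ⅙ = -23/6 ≈ -3.8333)
(2 + 5*(I(-3) + 4))*F = (2 + 5*(2*(-3)*(-7 - 3) + 4))*(-23/6) = (2 + 5*(2*(-3)*(-10) + 4))*(-23/6) = (2 + 5*(60 + 4))*(-23/6) = (2 + 5*64)*(-23/6) = (2 + 320)*(-23/6) = 322*(-23/6) = -3703/3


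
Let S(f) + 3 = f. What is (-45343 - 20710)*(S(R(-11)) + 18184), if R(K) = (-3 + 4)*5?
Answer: -1201239858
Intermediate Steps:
R(K) = 5 (R(K) = 1*5 = 5)
S(f) = -3 + f
(-45343 - 20710)*(S(R(-11)) + 18184) = (-45343 - 20710)*((-3 + 5) + 18184) = -66053*(2 + 18184) = -66053*18186 = -1201239858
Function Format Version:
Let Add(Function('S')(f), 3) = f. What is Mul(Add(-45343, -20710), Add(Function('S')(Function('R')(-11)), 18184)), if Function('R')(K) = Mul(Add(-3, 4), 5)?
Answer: -1201239858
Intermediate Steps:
Function('R')(K) = 5 (Function('R')(K) = Mul(1, 5) = 5)
Function('S')(f) = Add(-3, f)
Mul(Add(-45343, -20710), Add(Function('S')(Function('R')(-11)), 18184)) = Mul(Add(-45343, -20710), Add(Add(-3, 5), 18184)) = Mul(-66053, Add(2, 18184)) = Mul(-66053, 18186) = -1201239858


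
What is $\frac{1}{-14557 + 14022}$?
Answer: $- \frac{1}{535} \approx -0.0018692$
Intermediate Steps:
$\frac{1}{-14557 + 14022} = \frac{1}{-535} = - \frac{1}{535}$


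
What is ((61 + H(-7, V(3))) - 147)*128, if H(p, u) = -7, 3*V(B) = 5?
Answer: -11904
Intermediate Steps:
V(B) = 5/3 (V(B) = (⅓)*5 = 5/3)
((61 + H(-7, V(3))) - 147)*128 = ((61 - 7) - 147)*128 = (54 - 147)*128 = -93*128 = -11904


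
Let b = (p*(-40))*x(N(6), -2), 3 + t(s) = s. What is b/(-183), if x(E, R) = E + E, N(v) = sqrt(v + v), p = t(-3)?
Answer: -320*sqrt(3)/61 ≈ -9.0862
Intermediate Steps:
t(s) = -3 + s
p = -6 (p = -3 - 3 = -6)
N(v) = sqrt(2)*sqrt(v) (N(v) = sqrt(2*v) = sqrt(2)*sqrt(v))
x(E, R) = 2*E
b = 960*sqrt(3) (b = (-6*(-40))*(2*(sqrt(2)*sqrt(6))) = 240*(2*(2*sqrt(3))) = 240*(4*sqrt(3)) = 960*sqrt(3) ≈ 1662.8)
b/(-183) = (960*sqrt(3))/(-183) = (960*sqrt(3))*(-1/183) = -320*sqrt(3)/61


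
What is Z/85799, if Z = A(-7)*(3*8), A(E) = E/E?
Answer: 24/85799 ≈ 0.00027972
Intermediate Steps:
A(E) = 1
Z = 24 (Z = 1*(3*8) = 1*24 = 24)
Z/85799 = 24/85799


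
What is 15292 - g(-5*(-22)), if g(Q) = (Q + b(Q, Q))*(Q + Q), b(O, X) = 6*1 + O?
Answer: -34428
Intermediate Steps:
b(O, X) = 6 + O
g(Q) = 2*Q*(6 + 2*Q) (g(Q) = (Q + (6 + Q))*(Q + Q) = (6 + 2*Q)*(2*Q) = 2*Q*(6 + 2*Q))
15292 - g(-5*(-22)) = 15292 - 4*(-5*(-22))*(3 - 5*(-22)) = 15292 - 4*110*(3 + 110) = 15292 - 4*110*113 = 15292 - 1*49720 = 15292 - 49720 = -34428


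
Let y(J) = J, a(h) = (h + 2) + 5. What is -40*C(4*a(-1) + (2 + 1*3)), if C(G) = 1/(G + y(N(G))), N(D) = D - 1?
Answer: -40/57 ≈ -0.70175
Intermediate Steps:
a(h) = 7 + h (a(h) = (2 + h) + 5 = 7 + h)
N(D) = -1 + D
C(G) = 1/(-1 + 2*G) (C(G) = 1/(G + (-1 + G)) = 1/(-1 + 2*G))
-40*C(4*a(-1) + (2 + 1*3)) = -40/(-1 + 2*(4*(7 - 1) + (2 + 1*3))) = -40/(-1 + 2*(4*6 + (2 + 3))) = -40/(-1 + 2*(24 + 5)) = -40/(-1 + 2*29) = -40/(-1 + 58) = -40/57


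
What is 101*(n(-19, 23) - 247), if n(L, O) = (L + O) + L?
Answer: -26462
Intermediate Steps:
n(L, O) = O + 2*L
101*(n(-19, 23) - 247) = 101*((23 + 2*(-19)) - 247) = 101*((23 - 38) - 247) = 101*(-15 - 247) = 101*(-262) = -26462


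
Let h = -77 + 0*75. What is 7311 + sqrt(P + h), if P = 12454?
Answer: 7311 + sqrt(12377) ≈ 7422.3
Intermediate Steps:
h = -77 (h = -77 + 0 = -77)
7311 + sqrt(P + h) = 7311 + sqrt(12454 - 77) = 7311 + sqrt(12377)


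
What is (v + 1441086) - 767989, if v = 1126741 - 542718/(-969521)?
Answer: 1744981280316/969521 ≈ 1.7998e+6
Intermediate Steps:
v = 1092399603779/969521 (v = 1126741 - 542718*(-1)/969521 = 1126741 - 1*(-542718/969521) = 1126741 + 542718/969521 = 1092399603779/969521 ≈ 1.1267e+6)
(v + 1441086) - 767989 = (1092399603779/969521 + 1441086) - 767989 = 2489562743585/969521 - 767989 = 1744981280316/969521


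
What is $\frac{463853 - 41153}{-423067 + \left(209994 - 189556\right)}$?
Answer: $- \frac{422700}{402629} \approx -1.0499$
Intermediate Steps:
$\frac{463853 - 41153}{-423067 + \left(209994 - 189556\right)} = \frac{422700}{-423067 + 20438} = \frac{422700}{-402629} = 422700 \left(- \frac{1}{402629}\right) = - \frac{422700}{402629}$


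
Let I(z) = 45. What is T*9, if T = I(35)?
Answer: 405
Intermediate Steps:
T = 45
T*9 = 45*9 = 405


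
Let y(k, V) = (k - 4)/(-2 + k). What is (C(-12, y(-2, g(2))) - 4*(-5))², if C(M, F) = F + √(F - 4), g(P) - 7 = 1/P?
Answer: (43 + I*√10)²/4 ≈ 459.75 + 67.989*I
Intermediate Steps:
g(P) = 7 + 1/P
y(k, V) = (-4 + k)/(-2 + k)
C(M, F) = F + √(-4 + F)
(C(-12, y(-2, g(2))) - 4*(-5))² = (((-4 - 2)/(-2 - 2) + √(-4 + (-4 - 2)/(-2 - 2))) - 4*(-5))² = ((-6/(-4) + √(-4 - 6/(-4))) + 20)² = ((-¼*(-6) + √(-4 - ¼*(-6))) + 20)² = ((3/2 + √(-4 + 3/2)) + 20)² = ((3/2 + √(-5/2)) + 20)² = ((3/2 + I*√10/2) + 20)² = (43/2 + I*√10/2)²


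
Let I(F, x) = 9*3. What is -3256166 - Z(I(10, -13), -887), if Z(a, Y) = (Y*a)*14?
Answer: -2920880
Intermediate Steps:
I(F, x) = 27
Z(a, Y) = 14*Y*a
-3256166 - Z(I(10, -13), -887) = -3256166 - 14*(-887)*27 = -3256166 - 1*(-335286) = -3256166 + 335286 = -2920880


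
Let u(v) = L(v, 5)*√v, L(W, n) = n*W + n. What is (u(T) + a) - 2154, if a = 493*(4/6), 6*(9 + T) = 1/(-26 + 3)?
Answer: -5476/3 - 5525*I*√171534/19044 ≈ -1825.3 - 120.16*I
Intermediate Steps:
L(W, n) = n + W*n (L(W, n) = W*n + n = n + W*n)
T = -1243/138 (T = -9 + 1/(6*(-26 + 3)) = -9 + (⅙)/(-23) = -9 + (⅙)*(-1/23) = -9 - 1/138 = -1243/138 ≈ -9.0072)
u(v) = √v*(5 + 5*v) (u(v) = (5*(1 + v))*√v = (5 + 5*v)*√v = √v*(5 + 5*v))
a = 986/3 (a = 493*(4*(⅙)) = 493*(⅔) = 986/3 ≈ 328.67)
(u(T) + a) - 2154 = (5*√(-1243/138)*(1 - 1243/138) + 986/3) - 2154 = (5*(I*√171534/138)*(-1105/138) + 986/3) - 2154 = (-5525*I*√171534/19044 + 986/3) - 2154 = (986/3 - 5525*I*√171534/19044) - 2154 = -5476/3 - 5525*I*√171534/19044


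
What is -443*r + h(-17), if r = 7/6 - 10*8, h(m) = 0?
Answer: 209539/6 ≈ 34923.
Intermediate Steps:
r = -473/6 (r = 7*(⅙) - 80 = 7/6 - 80 = -473/6 ≈ -78.833)
-443*r + h(-17) = -443*(-473/6) + 0 = 209539/6 + 0 = 209539/6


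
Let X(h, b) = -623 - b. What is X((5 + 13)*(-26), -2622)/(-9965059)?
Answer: -1999/9965059 ≈ -0.00020060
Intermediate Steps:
X((5 + 13)*(-26), -2622)/(-9965059) = (-623 - 1*(-2622))/(-9965059) = (-623 + 2622)*(-1/9965059) = 1999*(-1/9965059) = -1999/9965059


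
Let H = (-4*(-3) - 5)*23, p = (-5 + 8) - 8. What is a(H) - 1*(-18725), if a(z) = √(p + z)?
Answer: 18725 + 2*√39 ≈ 18738.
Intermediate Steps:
p = -5 (p = 3 - 8 = -5)
H = 161 (H = (12 - 5)*23 = 7*23 = 161)
a(z) = √(-5 + z)
a(H) - 1*(-18725) = √(-5 + 161) - 1*(-18725) = √156 + 18725 = 2*√39 + 18725 = 18725 + 2*√39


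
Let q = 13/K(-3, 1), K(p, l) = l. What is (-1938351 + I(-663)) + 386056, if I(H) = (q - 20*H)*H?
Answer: -10352294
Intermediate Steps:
q = 13 (q = 13/1 = 13*1 = 13)
I(H) = H*(13 - 20*H) (I(H) = (13 - 20*H)*H = H*(13 - 20*H))
(-1938351 + I(-663)) + 386056 = (-1938351 - 663*(13 - 20*(-663))) + 386056 = (-1938351 - 663*(13 + 13260)) + 386056 = (-1938351 - 663*13273) + 386056 = (-1938351 - 8799999) + 386056 = -10738350 + 386056 = -10352294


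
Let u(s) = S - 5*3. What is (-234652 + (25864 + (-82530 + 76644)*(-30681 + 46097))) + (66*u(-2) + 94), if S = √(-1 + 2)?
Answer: -90948194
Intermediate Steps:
S = 1 (S = √1 = 1)
u(s) = -14 (u(s) = 1 - 5*3 = 1 - 15 = -14)
(-234652 + (25864 + (-82530 + 76644)*(-30681 + 46097))) + (66*u(-2) + 94) = (-234652 + (25864 + (-82530 + 76644)*(-30681 + 46097))) + (66*(-14) + 94) = (-234652 + (25864 - 5886*15416)) + (-924 + 94) = (-234652 + (25864 - 90738576)) - 830 = (-234652 - 90712712) - 830 = -90947364 - 830 = -90948194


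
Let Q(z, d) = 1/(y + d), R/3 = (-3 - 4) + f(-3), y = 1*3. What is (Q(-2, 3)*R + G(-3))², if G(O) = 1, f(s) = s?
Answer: 16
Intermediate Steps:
y = 3
R = -30 (R = 3*((-3 - 4) - 3) = 3*(-7 - 3) = 3*(-10) = -30)
Q(z, d) = 1/(3 + d)
(Q(-2, 3)*R + G(-3))² = (-30/(3 + 3) + 1)² = (-30/6 + 1)² = ((⅙)*(-30) + 1)² = (-5 + 1)² = (-4)² = 16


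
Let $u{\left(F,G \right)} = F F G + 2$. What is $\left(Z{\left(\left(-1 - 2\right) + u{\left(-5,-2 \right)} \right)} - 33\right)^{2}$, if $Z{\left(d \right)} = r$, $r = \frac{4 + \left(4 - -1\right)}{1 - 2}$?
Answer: $1764$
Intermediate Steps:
$u{\left(F,G \right)} = 2 + G F^{2}$ ($u{\left(F,G \right)} = F^{2} G + 2 = G F^{2} + 2 = 2 + G F^{2}$)
$r = -9$ ($r = \frac{4 + \left(4 + 1\right)}{-1} = \left(4 + 5\right) \left(-1\right) = 9 \left(-1\right) = -9$)
$Z{\left(d \right)} = -9$
$\left(Z{\left(\left(-1 - 2\right) + u{\left(-5,-2 \right)} \right)} - 33\right)^{2} = \left(-9 - 33\right)^{2} = \left(-42\right)^{2} = 1764$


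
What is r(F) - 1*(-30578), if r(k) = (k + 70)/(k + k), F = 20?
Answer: 122321/4 ≈ 30580.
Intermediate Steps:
r(k) = (70 + k)/(2*k) (r(k) = (70 + k)/((2*k)) = (70 + k)*(1/(2*k)) = (70 + k)/(2*k))
r(F) - 1*(-30578) = (½)*(70 + 20)/20 - 1*(-30578) = (½)*(1/20)*90 + 30578 = 9/4 + 30578 = 122321/4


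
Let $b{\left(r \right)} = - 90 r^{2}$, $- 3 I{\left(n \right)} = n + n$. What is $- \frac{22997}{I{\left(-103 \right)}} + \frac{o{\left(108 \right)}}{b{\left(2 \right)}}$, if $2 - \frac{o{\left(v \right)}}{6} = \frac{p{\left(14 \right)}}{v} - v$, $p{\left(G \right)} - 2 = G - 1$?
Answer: $- \frac{14983529}{44496} \approx -336.74$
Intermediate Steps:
$p{\left(G \right)} = 1 + G$ ($p{\left(G \right)} = 2 + \left(G - 1\right) = 2 + \left(-1 + G\right) = 1 + G$)
$I{\left(n \right)} = - \frac{2 n}{3}$ ($I{\left(n \right)} = - \frac{n + n}{3} = - \frac{2 n}{3}$)
$o{\left(v \right)} = 12 - \frac{90}{v} + 6 v$ ($o{\left(v \right)} = 12 - 6 \left(\frac{1 + 14}{v} - v\right) = 12 - 6 \left(\frac{15}{v} - v\right) = 12 - 6 \left(- v + \frac{15}{v}\right) = 12 + \left(- \frac{90}{v} + 6 v\right) = 12 - \frac{90}{v} + 6 v$)
$- \frac{22997}{I{\left(-103 \right)}} + \frac{o{\left(108 \right)}}{b{\left(2 \right)}} = - \frac{22997}{\left(- \frac{2}{3}\right) \left(-103\right)} + \frac{12 - \frac{90}{108} + 6 \cdot 108}{\left(-90\right) 2^{2}} = - \frac{22997}{\frac{206}{3}} + \frac{12 - \frac{5}{6} + 648}{\left(-90\right) 4} = \left(-22997\right) \frac{3}{206} + \frac{12 - \frac{5}{6} + 648}{-360} = - \frac{68991}{206} + \frac{3955}{6} \left(- \frac{1}{360}\right) = - \frac{68991}{206} - \frac{791}{432} = - \frac{14983529}{44496}$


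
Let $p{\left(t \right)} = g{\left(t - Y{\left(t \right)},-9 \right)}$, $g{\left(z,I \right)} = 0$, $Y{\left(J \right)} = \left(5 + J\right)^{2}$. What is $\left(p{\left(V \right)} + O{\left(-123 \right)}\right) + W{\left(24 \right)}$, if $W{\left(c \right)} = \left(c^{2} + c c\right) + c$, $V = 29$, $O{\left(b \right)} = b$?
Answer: $1053$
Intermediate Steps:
$W{\left(c \right)} = c + 2 c^{2}$ ($W{\left(c \right)} = \left(c^{2} + c^{2}\right) + c = 2 c^{2} + c = c + 2 c^{2}$)
$p{\left(t \right)} = 0$
$\left(p{\left(V \right)} + O{\left(-123 \right)}\right) + W{\left(24 \right)} = \left(0 - 123\right) + 24 \left(1 + 2 \cdot 24\right) = -123 + 24 \left(1 + 48\right) = -123 + 24 \cdot 49 = -123 + 1176 = 1053$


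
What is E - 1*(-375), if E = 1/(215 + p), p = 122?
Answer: 126376/337 ≈ 375.00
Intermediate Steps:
E = 1/337 (E = 1/(215 + 122) = 1/337 ≈ 0.0029674)
E - 1*(-375) = 1/337 - 1*(-375) = 1/337 + 375 = 126376/337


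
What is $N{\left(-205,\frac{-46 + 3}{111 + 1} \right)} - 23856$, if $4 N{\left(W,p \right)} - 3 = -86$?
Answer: $- \frac{95507}{4} \approx -23877.0$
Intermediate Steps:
$N{\left(W,p \right)} = - \frac{83}{4}$ ($N{\left(W,p \right)} = \frac{3}{4} + \frac{1}{4} \left(-86\right) = \frac{3}{4} - \frac{43}{2} = - \frac{83}{4}$)
$N{\left(-205,\frac{-46 + 3}{111 + 1} \right)} - 23856 = - \frac{83}{4} - 23856 = - \frac{95507}{4}$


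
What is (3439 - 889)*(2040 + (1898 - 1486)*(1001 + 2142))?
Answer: 3307237800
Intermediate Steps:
(3439 - 889)*(2040 + (1898 - 1486)*(1001 + 2142)) = 2550*(2040 + 412*3143) = 2550*(2040 + 1294916) = 2550*1296956 = 3307237800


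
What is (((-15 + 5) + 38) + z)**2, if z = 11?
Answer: 1521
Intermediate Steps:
(((-15 + 5) + 38) + z)**2 = (((-15 + 5) + 38) + 11)**2 = ((-10 + 38) + 11)**2 = (28 + 11)**2 = 39**2 = 1521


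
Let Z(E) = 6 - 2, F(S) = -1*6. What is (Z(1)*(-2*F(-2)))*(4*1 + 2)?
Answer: 288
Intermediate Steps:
F(S) = -6
Z(E) = 4
(Z(1)*(-2*F(-2)))*(4*1 + 2) = (4*(-2*(-6)))*(4*1 + 2) = (4*12)*(4 + 2) = 48*6 = 288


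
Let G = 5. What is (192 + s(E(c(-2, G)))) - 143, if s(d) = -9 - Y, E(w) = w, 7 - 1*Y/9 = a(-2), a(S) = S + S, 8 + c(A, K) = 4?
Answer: -59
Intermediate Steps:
c(A, K) = -4 (c(A, K) = -8 + 4 = -4)
a(S) = 2*S
Y = 99 (Y = 63 - 18*(-2) = 63 - 9*(-4) = 63 + 36 = 99)
s(d) = -108 (s(d) = -9 - 1*99 = -9 - 99 = -108)
(192 + s(E(c(-2, G)))) - 143 = (192 - 108) - 143 = 84 - 143 = -59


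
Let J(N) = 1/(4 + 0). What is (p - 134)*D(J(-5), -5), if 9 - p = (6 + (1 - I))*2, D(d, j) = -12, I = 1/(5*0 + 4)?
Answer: 1662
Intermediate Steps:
I = ¼ (I = 1/(0 + 4) = 1/4 = ¼ ≈ 0.25000)
J(N) = ¼ (J(N) = 1/4 = ¼)
p = -9/2 (p = 9 - (6 + (1 - 1*¼))*2 = 9 - (6 + (1 - ¼))*2 = 9 - (6 + ¾)*2 = 9 - 27*2/4 = 9 - 1*27/2 = 9 - 27/2 = -9/2 ≈ -4.5000)
(p - 134)*D(J(-5), -5) = (-9/2 - 134)*(-12) = -277/2*(-12) = 1662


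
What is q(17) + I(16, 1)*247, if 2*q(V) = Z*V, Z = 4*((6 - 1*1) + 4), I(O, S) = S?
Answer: 553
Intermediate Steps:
Z = 36 (Z = 4*((6 - 1) + 4) = 4*(5 + 4) = 4*9 = 36)
q(V) = 18*V (q(V) = (36*V)/2 = 18*V)
q(17) + I(16, 1)*247 = 18*17 + 1*247 = 306 + 247 = 553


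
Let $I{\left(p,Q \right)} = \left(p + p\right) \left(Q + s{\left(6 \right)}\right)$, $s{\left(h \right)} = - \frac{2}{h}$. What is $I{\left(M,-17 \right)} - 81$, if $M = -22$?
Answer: $\frac{2045}{3} \approx 681.67$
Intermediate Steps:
$I{\left(p,Q \right)} = 2 p \left(- \frac{1}{3} + Q\right)$ ($I{\left(p,Q \right)} = \left(p + p\right) \left(Q - \frac{2}{6}\right) = 2 p \left(Q - \frac{1}{3}\right) = 2 p \left(- \frac{1}{3} + Q\right)$)
$I{\left(M,-17 \right)} - 81 = \frac{2}{3} \left(-22\right) \left(-1 + 3 \left(-17\right)\right) - 81 = \frac{2}{3} \left(-22\right) \left(-1 - 51\right) - 81 = \frac{2}{3} \left(-22\right) \left(-52\right) - 81 = \frac{2288}{3} - 81 = \frac{2045}{3}$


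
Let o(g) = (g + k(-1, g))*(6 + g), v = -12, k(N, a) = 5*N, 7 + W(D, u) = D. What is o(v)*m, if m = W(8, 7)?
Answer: 102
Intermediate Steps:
W(D, u) = -7 + D
o(g) = (-5 + g)*(6 + g) (o(g) = (g + 5*(-1))*(6 + g) = (g - 5)*(6 + g) = (-5 + g)*(6 + g))
m = 1 (m = -7 + 8 = 1)
o(v)*m = (-30 - 12 + (-12)²)*1 = (-30 - 12 + 144)*1 = 102*1 = 102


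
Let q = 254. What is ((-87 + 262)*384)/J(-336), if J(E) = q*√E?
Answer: -400*I*√21/127 ≈ -14.433*I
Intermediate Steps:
J(E) = 254*√E
((-87 + 262)*384)/J(-336) = ((-87 + 262)*384)/((254*√(-336))) = (175*384)/((254*(4*I*√21))) = 67200/((1016*I*√21)) = 67200*(-I*√21/21336) = -400*I*√21/127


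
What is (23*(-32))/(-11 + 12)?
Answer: -736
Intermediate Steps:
(23*(-32))/(-11 + 12) = -736/1 = -736*1 = -736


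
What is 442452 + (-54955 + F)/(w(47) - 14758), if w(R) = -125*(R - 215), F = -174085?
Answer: 1380778172/3121 ≈ 4.4242e+5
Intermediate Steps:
w(R) = 26875 - 125*R (w(R) = -125*(-215 + R) = 26875 - 125*R)
442452 + (-54955 + F)/(w(47) - 14758) = 442452 + (-54955 - 174085)/((26875 - 125*47) - 14758) = 442452 - 229040/((26875 - 5875) - 14758) = 442452 - 229040/(21000 - 14758) = 442452 - 229040/6242 = 442452 - 229040*1/6242 = 442452 - 114520/3121 = 1380778172/3121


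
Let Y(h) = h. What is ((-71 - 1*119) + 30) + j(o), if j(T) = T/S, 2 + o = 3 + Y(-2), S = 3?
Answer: -481/3 ≈ -160.33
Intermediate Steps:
o = -1 (o = -2 + (3 - 2) = -2 + 1 = -1)
j(T) = T/3
((-71 - 1*119) + 30) + j(o) = ((-71 - 1*119) + 30) + (⅓)*(-1) = ((-71 - 119) + 30) - ⅓ = (-190 + 30) - ⅓ = -160 - ⅓ = -481/3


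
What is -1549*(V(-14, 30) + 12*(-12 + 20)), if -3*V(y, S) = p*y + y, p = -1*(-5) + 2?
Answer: -619600/3 ≈ -2.0653e+5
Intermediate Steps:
p = 7 (p = 5 + 2 = 7)
V(y, S) = -8*y/3 (V(y, S) = -(7*y + y)/3 = -8*y/3)
-1549*(V(-14, 30) + 12*(-12 + 20)) = -1549*(-8/3*(-14) + 12*(-12 + 20)) = -1549*(112/3 + 12*8) = -1549*(112/3 + 96) = -1549*400/3 = -619600/3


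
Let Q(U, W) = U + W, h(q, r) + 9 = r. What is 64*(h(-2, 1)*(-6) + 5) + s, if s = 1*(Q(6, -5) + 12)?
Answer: 3405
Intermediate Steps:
h(q, r) = -9 + r
s = 13 (s = 1*((6 - 5) + 12) = 1*(1 + 12) = 1*13 = 13)
64*(h(-2, 1)*(-6) + 5) + s = 64*((-9 + 1)*(-6) + 5) + 13 = 64*(-8*(-6) + 5) + 13 = 64*(48 + 5) + 13 = 64*53 + 13 = 3392 + 13 = 3405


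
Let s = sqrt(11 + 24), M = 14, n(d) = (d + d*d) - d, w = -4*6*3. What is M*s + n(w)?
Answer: 5184 + 14*sqrt(35) ≈ 5266.8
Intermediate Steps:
w = -72 (w = -24*3 = -72)
n(d) = d**2 (n(d) = (d + d**2) - d = d**2)
s = sqrt(35) ≈ 5.9161
M*s + n(w) = 14*sqrt(35) + (-72)**2 = 14*sqrt(35) + 5184 = 5184 + 14*sqrt(35)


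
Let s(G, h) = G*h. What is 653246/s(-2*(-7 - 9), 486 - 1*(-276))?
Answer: 326623/12192 ≈ 26.790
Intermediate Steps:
653246/s(-2*(-7 - 9), 486 - 1*(-276)) = 653246/(((-2*(-7 - 9))*(486 - 1*(-276)))) = 653246/(((-2*(-16))*(486 + 276))) = 653246/((32*762)) = 653246/24384 = 653246*(1/24384) = 326623/12192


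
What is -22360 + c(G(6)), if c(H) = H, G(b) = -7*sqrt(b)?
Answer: -22360 - 7*sqrt(6) ≈ -22377.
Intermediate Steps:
-22360 + c(G(6)) = -22360 - 7*sqrt(6)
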